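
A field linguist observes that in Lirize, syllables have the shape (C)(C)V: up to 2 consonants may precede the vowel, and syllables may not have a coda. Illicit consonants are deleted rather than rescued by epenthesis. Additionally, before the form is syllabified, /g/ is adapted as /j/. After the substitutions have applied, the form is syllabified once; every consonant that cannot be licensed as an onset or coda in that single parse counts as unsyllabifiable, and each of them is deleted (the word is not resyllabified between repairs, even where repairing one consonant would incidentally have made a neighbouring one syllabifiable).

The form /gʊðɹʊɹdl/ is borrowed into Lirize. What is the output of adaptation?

Substitution: /g/ → /j/, giving /jʊðɹʊɹdl/.
Under (C)(C)V, the unsyllabifiable consonants are /ɹ/, /d/, /l/ (no codas are permitted; onsets may contain at most 2 consonants).
Deletion applies to /ɹ/, /d/, /l/.

jʊðɹʊ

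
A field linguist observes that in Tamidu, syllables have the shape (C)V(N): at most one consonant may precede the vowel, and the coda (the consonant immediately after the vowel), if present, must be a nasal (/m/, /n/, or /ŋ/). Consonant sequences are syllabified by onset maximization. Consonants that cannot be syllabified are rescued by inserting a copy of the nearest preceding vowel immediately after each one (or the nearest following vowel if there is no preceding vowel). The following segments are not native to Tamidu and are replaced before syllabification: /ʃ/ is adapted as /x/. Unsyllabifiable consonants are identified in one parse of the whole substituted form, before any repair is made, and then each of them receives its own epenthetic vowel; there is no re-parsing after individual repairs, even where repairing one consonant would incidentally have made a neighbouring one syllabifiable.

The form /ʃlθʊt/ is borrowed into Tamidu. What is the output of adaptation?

xʊlʊθʊtʊ

Substitution: /ʃ/ → /x/, giving /xlθʊt/.
Under (C)V(N), the unsyllabifiable consonants are /x/, /l/, /t/ (only a nasal (/m/, /n/, or /ŋ/) is licensed in coda position; onsets are limited to one consonant).
Inserting the epenthetic vowel yields /x/ → /xʊ/, /l/ → /lʊ/, /t/ → /tʊ/.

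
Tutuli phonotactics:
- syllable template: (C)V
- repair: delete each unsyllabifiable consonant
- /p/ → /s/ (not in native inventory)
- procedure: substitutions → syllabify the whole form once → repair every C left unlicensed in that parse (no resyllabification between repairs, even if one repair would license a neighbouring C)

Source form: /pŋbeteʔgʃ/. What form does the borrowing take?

Substitution: /p/ → /s/, giving /sŋbeteʔgʃ/.
Syllabifying with onset maximization leaves /s/, /ŋ/, /ʔ/, /g/, /ʃ/ stranded (no codas are permitted; onsets are limited to one consonant).
Deleting the stranded consonants removes /s/, /ŋ/, /ʔ/, /g/, /ʃ/.

bete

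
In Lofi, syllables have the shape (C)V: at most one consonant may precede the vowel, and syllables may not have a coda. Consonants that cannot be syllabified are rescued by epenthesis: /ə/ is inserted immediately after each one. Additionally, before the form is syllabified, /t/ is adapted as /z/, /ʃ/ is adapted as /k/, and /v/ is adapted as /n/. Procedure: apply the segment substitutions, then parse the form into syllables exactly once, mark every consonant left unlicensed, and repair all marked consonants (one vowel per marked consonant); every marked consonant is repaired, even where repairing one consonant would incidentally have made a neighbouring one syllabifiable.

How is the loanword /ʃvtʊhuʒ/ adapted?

Substitution: /ʃ/ → /k/, /v/ → /n/, /t/ → /z/, giving /knzʊhuʒ/.
The consonants /k/, /n/, /ʒ/ cannot be parsed into a legal (C)V syllable (no codas are permitted; onsets are limited to one consonant).
Each unlicensed consonant becomes the onset of a new syllable: /k/ → /kə/, /n/ → /nə/, /ʒ/ → /ʒə/.

kənəzʊhuʒə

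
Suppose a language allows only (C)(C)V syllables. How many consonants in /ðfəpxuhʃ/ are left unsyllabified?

2

Under (C)(C)V, the unsyllabifiable consonants are /h/, /ʃ/ (no codas are permitted; onsets may contain at most 2 consonants).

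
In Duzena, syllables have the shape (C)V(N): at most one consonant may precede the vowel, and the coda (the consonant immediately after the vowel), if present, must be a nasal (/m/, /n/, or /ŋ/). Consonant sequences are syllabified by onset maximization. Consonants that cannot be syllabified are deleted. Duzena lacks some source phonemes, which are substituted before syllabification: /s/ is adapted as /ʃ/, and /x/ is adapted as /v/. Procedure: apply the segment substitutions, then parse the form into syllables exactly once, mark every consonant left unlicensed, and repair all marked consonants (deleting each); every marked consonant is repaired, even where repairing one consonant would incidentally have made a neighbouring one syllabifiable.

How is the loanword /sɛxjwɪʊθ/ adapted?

ʃɛwɪʊ

Substitution: /s/ → /ʃ/, /x/ → /v/, giving /ʃɛvjwɪʊθ/.
The consonants /v/, /j/, /θ/ cannot be parsed into a legal (C)V(N) syllable (only a nasal (/m/, /n/, or /ŋ/) is licensed in coda position; onsets are limited to one consonant).
Deletion applies to /v/, /j/, /θ/.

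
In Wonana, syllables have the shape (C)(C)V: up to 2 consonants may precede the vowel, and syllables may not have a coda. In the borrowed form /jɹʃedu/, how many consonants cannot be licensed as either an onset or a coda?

Under (C)(C)V, the unsyllabifiable consonants are /j/ (no codas are permitted; onsets may contain at most 2 consonants).

1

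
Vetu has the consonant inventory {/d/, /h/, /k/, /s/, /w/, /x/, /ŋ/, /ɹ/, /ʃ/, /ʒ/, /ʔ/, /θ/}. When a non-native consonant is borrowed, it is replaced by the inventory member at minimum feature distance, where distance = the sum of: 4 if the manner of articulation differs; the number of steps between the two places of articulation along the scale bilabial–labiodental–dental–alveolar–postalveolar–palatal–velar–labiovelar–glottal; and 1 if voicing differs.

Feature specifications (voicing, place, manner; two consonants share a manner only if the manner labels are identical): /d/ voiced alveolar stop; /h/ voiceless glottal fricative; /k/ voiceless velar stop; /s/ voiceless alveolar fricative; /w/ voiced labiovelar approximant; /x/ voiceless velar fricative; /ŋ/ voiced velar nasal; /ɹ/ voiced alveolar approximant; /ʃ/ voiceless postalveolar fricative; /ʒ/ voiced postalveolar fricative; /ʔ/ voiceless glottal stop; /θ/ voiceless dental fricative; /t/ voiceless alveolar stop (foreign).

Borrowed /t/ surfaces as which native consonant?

/d/ is closest: same manner (stop), place distance 0 (alveolar→alveolar), voicing differs (+1); total 1. Next closest is /k/ at distance 3.

d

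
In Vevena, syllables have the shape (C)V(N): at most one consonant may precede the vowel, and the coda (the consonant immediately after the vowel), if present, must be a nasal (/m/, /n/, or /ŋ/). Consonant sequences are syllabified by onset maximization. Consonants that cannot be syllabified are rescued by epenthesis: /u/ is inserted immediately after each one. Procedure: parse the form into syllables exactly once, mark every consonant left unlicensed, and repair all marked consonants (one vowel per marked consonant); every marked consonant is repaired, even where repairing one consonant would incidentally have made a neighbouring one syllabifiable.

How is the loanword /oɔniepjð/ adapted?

Syllabifying with onset maximization leaves /p/, /j/, /ð/ stranded (only a nasal (/m/, /n/, or /ŋ/) is licensed in coda position; onsets are limited to one consonant).
Inserting the epenthetic vowel yields /p/ → /pu/, /j/ → /ju/, /ð/ → /ðu/.

oɔniepujuðu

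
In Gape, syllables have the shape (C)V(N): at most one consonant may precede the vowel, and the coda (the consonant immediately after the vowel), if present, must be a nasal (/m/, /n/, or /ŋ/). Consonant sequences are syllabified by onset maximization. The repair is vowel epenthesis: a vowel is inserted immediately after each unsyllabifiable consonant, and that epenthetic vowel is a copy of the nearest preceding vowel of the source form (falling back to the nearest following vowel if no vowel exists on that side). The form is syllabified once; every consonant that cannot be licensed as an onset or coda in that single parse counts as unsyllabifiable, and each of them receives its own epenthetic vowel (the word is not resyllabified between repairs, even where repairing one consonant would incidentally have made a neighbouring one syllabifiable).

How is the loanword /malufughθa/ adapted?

Under (C)V(N), the unsyllabifiable consonants are /g/, /h/ (only a nasal (/m/, /n/, or /ŋ/) is licensed in coda position; onsets are limited to one consonant).
Epenthesis after each stranded consonant: /g/ → /gu/, /h/ → /hu/.

malufuguhuθa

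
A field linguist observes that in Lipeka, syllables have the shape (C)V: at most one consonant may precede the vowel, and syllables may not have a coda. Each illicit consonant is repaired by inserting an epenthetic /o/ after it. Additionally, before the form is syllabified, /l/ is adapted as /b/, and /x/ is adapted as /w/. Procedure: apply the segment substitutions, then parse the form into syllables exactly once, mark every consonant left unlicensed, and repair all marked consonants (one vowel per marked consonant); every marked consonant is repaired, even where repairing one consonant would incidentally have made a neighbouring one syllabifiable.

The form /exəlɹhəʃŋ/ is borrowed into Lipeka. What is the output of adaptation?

ewəboɹohəʃoŋo

Substitution: /x/ → /w/, /l/ → /b/, giving /ewəbɹhəʃŋ/.
Syllabifying with onset maximization leaves /b/, /ɹ/, /ʃ/, /ŋ/ stranded (no codas are permitted; onsets are limited to one consonant).
Each unlicensed consonant becomes the onset of a new syllable: /b/ → /bo/, /ɹ/ → /ɹo/, /ʃ/ → /ʃo/, /ŋ/ → /ŋo/.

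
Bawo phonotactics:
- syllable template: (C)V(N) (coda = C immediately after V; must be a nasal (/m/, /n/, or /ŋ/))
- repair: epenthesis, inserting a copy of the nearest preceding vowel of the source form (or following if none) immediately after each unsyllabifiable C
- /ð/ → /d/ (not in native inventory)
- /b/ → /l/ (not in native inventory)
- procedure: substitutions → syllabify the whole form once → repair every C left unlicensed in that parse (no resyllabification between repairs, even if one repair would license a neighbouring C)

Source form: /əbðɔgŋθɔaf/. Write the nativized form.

Substitution: /b/ → /l/, /ð/ → /d/, giving /əldɔgŋθɔaf/.
Under (C)V(N), the unsyllabifiable consonants are /l/, /g/, /ŋ/, /f/ (only a nasal (/m/, /n/, or /ŋ/) is licensed in coda position; onsets are limited to one consonant).
Inserting the epenthetic vowel yields /l/ → /lə/, /g/ → /gɔ/, /ŋ/ → /ŋɔ/, /f/ → /fa/.

ələdɔgɔŋɔθɔafa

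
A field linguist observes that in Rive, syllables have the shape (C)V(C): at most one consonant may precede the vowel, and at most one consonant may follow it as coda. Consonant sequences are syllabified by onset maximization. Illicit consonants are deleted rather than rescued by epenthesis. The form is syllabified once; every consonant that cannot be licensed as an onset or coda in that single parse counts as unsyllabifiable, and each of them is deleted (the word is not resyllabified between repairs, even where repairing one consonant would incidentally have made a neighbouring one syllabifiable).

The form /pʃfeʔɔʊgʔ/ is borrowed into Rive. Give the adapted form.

feʔɔʊg

Syllabifying with onset maximization leaves /p/, /ʃ/, /ʔ/ stranded (at most one coda consonant is licensed; onsets are limited to one consonant).
Deleting the stranded consonants removes /p/, /ʃ/, /ʔ/.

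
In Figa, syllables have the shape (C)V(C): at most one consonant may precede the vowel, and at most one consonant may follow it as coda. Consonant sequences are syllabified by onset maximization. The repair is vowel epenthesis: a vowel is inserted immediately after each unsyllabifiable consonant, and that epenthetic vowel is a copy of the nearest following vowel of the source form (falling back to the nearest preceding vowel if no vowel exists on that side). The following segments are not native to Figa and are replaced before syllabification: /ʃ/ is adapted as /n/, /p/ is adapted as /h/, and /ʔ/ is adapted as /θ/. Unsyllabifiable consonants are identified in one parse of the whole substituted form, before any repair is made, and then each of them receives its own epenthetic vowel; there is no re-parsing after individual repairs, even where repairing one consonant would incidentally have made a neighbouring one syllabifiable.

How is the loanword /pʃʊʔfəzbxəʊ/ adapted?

Substitution: /p/ → /h/, /ʃ/ → /n/, /ʔ/ → /θ/, giving /hnʊθfəzbxəʊ/.
Under (C)V(C), the unsyllabifiable consonants are /h/, /b/ (at most one coda consonant is licensed; onsets are limited to one consonant).
Each unlicensed consonant becomes the onset of a new syllable: /h/ → /hʊ/, /b/ → /bə/.

hʊnʊθfəzbəxəʊ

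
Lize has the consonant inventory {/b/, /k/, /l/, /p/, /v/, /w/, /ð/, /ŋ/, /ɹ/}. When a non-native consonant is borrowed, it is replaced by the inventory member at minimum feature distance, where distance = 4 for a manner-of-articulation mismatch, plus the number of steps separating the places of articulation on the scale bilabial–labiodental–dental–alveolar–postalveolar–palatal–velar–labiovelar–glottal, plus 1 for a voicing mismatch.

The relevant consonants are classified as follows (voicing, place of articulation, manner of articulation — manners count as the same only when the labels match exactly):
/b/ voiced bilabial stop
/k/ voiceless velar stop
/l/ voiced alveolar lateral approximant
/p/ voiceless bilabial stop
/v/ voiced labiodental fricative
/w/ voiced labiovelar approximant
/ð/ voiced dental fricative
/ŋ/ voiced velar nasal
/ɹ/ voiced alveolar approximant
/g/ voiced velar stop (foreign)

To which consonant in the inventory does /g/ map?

k

/k/ is closest: same manner (stop), place distance 0 (velar→velar), voicing differs (+1); total 1. Next closest is /ŋ/ at distance 4.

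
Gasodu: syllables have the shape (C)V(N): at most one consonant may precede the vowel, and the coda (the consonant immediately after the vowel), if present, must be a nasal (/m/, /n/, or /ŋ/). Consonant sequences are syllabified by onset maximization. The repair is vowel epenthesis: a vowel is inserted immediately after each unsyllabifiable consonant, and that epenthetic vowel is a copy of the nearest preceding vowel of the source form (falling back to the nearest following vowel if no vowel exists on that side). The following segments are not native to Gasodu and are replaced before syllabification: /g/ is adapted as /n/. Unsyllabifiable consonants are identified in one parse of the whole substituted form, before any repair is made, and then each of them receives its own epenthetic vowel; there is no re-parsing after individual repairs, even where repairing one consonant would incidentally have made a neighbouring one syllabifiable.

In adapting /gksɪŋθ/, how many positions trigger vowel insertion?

After substitution the input is /nksɪŋθ/.
The unsyllabifiable consonants are /n/, /k/, /θ/; each receives one epenthetic vowel.

3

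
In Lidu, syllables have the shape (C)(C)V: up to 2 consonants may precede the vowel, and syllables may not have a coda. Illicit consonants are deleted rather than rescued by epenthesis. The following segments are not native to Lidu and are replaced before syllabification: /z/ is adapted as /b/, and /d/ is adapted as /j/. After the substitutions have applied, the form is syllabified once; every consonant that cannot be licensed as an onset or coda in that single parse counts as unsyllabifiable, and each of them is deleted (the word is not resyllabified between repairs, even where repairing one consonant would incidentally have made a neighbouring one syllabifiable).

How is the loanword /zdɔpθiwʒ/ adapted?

bjɔpθi

Substitution: /z/ → /b/, /d/ → /j/, giving /bjɔpθiwʒ/.
Under (C)(C)V, the unsyllabifiable consonants are /w/, /ʒ/ (no codas are permitted; onsets may contain at most 2 consonants).
Deleting the stranded consonants removes /w/, /ʒ/.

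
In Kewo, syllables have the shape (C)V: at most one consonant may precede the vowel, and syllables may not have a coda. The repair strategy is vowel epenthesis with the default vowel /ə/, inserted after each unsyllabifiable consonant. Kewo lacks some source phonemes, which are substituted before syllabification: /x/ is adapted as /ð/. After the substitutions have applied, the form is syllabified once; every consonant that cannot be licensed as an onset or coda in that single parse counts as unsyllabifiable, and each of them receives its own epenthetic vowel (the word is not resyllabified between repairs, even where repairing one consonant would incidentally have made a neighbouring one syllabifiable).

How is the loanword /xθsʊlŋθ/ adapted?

ðəθəsʊləŋəθə

Substitution: /x/ → /ð/, giving /ðθsʊlŋθ/.
Under (C)V, the unsyllabifiable consonants are /ð/, /θ/, /l/, /ŋ/, /θ/ (no codas are permitted; onsets are limited to one consonant).
Epenthesis after each stranded consonant: /ð/ → /ðə/, /θ/ → /θə/, /l/ → /lə/, /ŋ/ → /ŋə/, /θ/ → /θə/.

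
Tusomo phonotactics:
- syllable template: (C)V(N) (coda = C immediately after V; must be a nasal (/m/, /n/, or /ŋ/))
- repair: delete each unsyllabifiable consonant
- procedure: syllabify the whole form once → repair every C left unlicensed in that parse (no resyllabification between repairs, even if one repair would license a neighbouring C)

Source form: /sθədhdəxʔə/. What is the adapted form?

θədəʔə

Syllabifying with onset maximization leaves /s/, /d/, /h/, /x/ stranded (only a nasal (/m/, /n/, or /ŋ/) is licensed in coda position; onsets are limited to one consonant).
Deletion applies to /s/, /d/, /h/, /x/.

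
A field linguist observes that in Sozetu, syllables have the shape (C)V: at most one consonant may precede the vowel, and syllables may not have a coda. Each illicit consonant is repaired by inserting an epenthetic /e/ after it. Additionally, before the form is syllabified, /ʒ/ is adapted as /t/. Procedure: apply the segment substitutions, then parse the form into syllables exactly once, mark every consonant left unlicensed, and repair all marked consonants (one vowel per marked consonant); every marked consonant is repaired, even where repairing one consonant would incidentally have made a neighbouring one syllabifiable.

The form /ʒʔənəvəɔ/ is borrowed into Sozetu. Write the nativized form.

Substitution: /ʒ/ → /t/, giving /tʔənəvəɔ/.
Under (C)V, the unsyllabifiable consonants are /t/ (no codas are permitted; onsets are limited to one consonant).
Inserting the epenthetic vowel yields /t/ → /te/.

teʔənəvəɔ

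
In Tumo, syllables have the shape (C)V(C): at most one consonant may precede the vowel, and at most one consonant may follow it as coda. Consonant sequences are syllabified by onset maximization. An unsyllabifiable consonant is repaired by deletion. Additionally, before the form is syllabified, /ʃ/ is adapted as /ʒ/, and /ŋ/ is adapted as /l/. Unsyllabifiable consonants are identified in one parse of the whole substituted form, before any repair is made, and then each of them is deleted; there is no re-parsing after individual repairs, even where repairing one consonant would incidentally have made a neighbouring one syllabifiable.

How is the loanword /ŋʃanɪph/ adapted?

ʒanɪp

Substitution: /ŋ/ → /l/, /ʃ/ → /ʒ/, giving /lʒanɪph/.
The consonants /l/, /h/ cannot be parsed into a legal (C)V(C) syllable (at most one coda consonant is licensed; onsets are limited to one consonant).
Deletion applies to /l/, /h/.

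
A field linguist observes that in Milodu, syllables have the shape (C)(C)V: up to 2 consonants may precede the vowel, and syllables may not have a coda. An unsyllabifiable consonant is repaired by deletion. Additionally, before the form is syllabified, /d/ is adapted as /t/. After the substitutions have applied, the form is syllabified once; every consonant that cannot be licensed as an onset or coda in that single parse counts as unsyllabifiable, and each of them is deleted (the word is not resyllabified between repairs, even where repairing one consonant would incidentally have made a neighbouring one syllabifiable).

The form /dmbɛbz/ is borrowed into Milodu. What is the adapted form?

mbɛ

Substitution: /d/ → /t/, giving /tmbɛbz/.
Under (C)(C)V, the unsyllabifiable consonants are /t/, /b/, /z/ (no codas are permitted; onsets may contain at most 2 consonants).
Deletion applies to /t/, /b/, /z/.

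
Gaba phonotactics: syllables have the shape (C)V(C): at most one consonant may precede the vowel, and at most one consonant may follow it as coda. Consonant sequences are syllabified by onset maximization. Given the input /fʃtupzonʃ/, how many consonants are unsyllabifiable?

3

The consonants /f/, /ʃ/, /ʃ/ cannot be parsed into a legal (C)V(C) syllable (at most one coda consonant is licensed; onsets are limited to one consonant).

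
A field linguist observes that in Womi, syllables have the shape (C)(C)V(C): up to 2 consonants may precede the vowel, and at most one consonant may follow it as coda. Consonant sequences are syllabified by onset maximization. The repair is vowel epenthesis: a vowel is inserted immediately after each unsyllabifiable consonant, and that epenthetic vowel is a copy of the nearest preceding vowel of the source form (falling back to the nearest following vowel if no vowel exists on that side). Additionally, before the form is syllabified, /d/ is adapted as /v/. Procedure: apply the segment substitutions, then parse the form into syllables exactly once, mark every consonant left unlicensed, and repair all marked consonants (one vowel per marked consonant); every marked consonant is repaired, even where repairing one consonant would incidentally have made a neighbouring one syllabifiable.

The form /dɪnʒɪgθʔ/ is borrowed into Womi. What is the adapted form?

Substitution: /d/ → /v/, giving /vɪnʒɪgθʔ/.
Syllabifying with onset maximization leaves /θ/, /ʔ/ stranded (at most one coda consonant is licensed; onsets may contain at most 2 consonants).
Inserting the epenthetic vowel yields /θ/ → /θɪ/, /ʔ/ → /ʔɪ/.

vɪnʒɪgθɪʔɪ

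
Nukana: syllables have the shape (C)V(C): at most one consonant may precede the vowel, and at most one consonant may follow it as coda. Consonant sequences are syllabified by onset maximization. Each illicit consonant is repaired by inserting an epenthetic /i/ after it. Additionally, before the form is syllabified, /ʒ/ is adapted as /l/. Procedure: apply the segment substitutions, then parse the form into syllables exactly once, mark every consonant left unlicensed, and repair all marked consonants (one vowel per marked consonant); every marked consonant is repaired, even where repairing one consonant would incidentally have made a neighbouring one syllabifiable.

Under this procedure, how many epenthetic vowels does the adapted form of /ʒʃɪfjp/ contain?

3

After substitution the input is /lʃɪfjp/.
The unsyllabifiable consonants are /l/, /j/, /p/; each receives one epenthetic vowel.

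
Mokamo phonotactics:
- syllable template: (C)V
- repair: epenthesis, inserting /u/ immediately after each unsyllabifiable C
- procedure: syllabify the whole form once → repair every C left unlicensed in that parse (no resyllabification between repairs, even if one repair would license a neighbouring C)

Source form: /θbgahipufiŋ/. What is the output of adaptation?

θubugahipufiŋu

Under (C)V, the unsyllabifiable consonants are /θ/, /b/, /ŋ/ (no codas are permitted; onsets are limited to one consonant).
Inserting the epenthetic vowel yields /θ/ → /θu/, /b/ → /bu/, /ŋ/ → /ŋu/.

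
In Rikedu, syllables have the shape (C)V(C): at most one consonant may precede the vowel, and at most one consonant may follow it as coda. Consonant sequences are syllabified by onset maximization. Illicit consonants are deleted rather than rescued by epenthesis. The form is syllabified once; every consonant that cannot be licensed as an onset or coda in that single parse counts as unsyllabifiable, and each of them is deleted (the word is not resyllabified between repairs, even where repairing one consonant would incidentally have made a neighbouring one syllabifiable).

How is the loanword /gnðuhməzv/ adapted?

ðuhməz

Syllabifying with onset maximization leaves /g/, /n/, /v/ stranded (at most one coda consonant is licensed; onsets are limited to one consonant).
Deletion applies to /g/, /n/, /v/.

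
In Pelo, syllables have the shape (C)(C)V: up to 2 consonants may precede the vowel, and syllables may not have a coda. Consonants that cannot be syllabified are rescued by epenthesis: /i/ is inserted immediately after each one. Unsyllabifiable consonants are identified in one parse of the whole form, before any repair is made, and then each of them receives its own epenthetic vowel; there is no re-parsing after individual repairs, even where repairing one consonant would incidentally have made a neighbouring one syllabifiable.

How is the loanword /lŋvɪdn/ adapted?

Under (C)(C)V, the unsyllabifiable consonants are /l/, /d/, /n/ (no codas are permitted; onsets may contain at most 2 consonants).
Inserting the epenthetic vowel yields /l/ → /li/, /d/ → /di/, /n/ → /ni/.

liŋvɪdini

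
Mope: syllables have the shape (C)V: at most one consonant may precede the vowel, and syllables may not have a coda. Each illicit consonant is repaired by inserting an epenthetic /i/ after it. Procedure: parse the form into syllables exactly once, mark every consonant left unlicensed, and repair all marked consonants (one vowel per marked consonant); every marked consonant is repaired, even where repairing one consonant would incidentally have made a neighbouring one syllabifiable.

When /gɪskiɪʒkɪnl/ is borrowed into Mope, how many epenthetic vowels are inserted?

4

The unsyllabifiable consonants are /s/, /ʒ/, /n/, /l/; each receives one epenthetic vowel.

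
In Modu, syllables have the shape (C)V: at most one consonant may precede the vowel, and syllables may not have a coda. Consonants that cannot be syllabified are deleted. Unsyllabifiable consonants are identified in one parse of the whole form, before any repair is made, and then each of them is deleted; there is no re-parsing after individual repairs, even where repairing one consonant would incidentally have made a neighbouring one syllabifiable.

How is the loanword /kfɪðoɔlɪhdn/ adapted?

fɪðoɔlɪ

The consonants /k/, /h/, /d/, /n/ cannot be parsed into a legal (C)V syllable (no codas are permitted; onsets are limited to one consonant).
Each unlicensed consonant is deleted: /k/, /h/, /d/, /n/.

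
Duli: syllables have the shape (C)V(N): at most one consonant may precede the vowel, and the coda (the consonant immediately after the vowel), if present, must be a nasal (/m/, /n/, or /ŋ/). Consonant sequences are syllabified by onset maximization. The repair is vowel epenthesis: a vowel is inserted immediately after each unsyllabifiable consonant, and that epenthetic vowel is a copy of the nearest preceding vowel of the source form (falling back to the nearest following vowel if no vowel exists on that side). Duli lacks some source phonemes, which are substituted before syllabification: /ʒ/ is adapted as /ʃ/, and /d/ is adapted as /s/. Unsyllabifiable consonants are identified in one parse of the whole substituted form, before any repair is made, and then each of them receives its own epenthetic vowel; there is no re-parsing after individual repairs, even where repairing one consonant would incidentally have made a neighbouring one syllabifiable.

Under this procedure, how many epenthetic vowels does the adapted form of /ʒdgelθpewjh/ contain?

7

After substitution the input is /ʃsgelθpewjh/.
The unsyllabifiable consonants are /ʃ/, /s/, /l/, /θ/, /w/, /j/, /h/; each receives one epenthetic vowel.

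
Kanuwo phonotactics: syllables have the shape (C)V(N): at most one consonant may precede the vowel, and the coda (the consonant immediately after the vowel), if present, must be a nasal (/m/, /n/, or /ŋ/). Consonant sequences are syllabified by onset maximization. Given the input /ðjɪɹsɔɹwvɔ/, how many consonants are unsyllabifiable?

Syllabifying with onset maximization leaves /ð/, /ɹ/, /ɹ/, /w/ stranded (only a nasal (/m/, /n/, or /ŋ/) is licensed in coda position; onsets are limited to one consonant).

4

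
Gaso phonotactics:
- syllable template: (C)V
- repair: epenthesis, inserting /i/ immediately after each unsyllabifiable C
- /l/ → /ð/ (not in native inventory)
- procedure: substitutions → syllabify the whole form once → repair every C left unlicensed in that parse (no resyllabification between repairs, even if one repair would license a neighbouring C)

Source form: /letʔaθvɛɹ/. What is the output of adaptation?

Substitution: /l/ → /ð/, giving /ðetʔaθvɛɹ/.
The consonants /t/, /θ/, /ɹ/ cannot be parsed into a legal (C)V syllable (no codas are permitted; onsets are limited to one consonant).
Each unlicensed consonant becomes the onset of a new syllable: /t/ → /ti/, /θ/ → /θi/, /ɹ/ → /ɹi/.

ðetiʔaθivɛɹi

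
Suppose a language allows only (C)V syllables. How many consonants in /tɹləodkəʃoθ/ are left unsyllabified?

4

The consonants /t/, /ɹ/, /d/, /θ/ cannot be parsed into a legal (C)V syllable (no codas are permitted; onsets are limited to one consonant).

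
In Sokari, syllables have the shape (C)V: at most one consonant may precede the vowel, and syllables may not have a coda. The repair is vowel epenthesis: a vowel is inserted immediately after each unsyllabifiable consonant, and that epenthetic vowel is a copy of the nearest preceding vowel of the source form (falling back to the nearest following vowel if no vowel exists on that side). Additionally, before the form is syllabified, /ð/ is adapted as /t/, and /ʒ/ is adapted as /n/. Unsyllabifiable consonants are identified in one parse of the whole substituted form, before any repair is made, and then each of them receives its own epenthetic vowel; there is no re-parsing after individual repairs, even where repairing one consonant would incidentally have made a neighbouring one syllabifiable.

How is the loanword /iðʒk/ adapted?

Substitution: /ð/ → /t/, /ʒ/ → /n/, giving /itnk/.
Under (C)V, the unsyllabifiable consonants are /t/, /n/, /k/ (no codas are permitted; onsets are limited to one consonant).
Each unlicensed consonant becomes the onset of a new syllable: /t/ → /ti/, /n/ → /ni/, /k/ → /ki/.

itiniki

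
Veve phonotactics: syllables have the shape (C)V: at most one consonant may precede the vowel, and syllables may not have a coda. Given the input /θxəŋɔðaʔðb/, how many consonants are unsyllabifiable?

Under (C)V, the unsyllabifiable consonants are /θ/, /ʔ/, /ð/, /b/ (no codas are permitted; onsets are limited to one consonant).

4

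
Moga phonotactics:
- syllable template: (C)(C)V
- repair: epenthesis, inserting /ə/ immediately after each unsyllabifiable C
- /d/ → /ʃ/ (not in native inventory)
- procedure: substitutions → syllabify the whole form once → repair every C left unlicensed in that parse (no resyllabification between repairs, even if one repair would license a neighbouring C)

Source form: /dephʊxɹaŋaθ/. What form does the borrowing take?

ʃephʊxɹaŋaθə

Substitution: /d/ → /ʃ/, giving /ʃephʊxɹaŋaθ/.
Syllabifying with onset maximization leaves /θ/ stranded (no codas are permitted; onsets may contain at most 2 consonants).
Inserting the epenthetic vowel yields /θ/ → /θə/.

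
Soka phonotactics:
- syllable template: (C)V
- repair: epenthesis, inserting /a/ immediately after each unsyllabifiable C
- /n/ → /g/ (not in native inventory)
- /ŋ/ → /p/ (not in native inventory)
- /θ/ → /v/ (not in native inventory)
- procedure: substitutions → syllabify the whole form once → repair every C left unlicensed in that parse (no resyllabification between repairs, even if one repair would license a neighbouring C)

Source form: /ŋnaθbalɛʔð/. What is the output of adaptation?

Substitution: /ŋ/ → /p/, /n/ → /g/, /θ/ → /v/, giving /pgavbalɛʔð/.
Under (C)V, the unsyllabifiable consonants are /p/, /v/, /ʔ/, /ð/ (no codas are permitted; onsets are limited to one consonant).
Epenthesis after each stranded consonant: /p/ → /pa/, /v/ → /va/, /ʔ/ → /ʔa/, /ð/ → /ða/.

pagavabalɛʔaða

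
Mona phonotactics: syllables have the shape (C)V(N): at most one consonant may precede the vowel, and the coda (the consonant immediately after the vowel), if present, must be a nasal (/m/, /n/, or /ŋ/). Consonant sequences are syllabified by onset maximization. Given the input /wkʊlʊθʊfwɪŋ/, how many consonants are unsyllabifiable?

2

The consonants /w/, /f/ cannot be parsed into a legal (C)V(N) syllable (only a nasal (/m/, /n/, or /ŋ/) is licensed in coda position; onsets are limited to one consonant).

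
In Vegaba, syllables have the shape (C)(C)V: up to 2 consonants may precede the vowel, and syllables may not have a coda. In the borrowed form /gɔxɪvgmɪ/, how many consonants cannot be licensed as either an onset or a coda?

Under (C)(C)V, the unsyllabifiable consonants are /v/ (no codas are permitted; onsets may contain at most 2 consonants).

1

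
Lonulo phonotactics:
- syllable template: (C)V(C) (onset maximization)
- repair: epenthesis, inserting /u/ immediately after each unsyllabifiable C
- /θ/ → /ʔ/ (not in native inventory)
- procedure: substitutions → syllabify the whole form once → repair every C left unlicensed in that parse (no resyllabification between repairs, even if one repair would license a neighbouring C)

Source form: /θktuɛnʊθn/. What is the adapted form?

Substitution: /θ/ → /ʔ/, giving /ʔktuɛnʊʔn/.
Under (C)V(C), the unsyllabifiable consonants are /ʔ/, /k/, /n/ (at most one coda consonant is licensed; onsets are limited to one consonant).
Each unlicensed consonant becomes the onset of a new syllable: /ʔ/ → /ʔu/, /k/ → /ku/, /n/ → /nu/.

ʔukutuɛnʊʔnu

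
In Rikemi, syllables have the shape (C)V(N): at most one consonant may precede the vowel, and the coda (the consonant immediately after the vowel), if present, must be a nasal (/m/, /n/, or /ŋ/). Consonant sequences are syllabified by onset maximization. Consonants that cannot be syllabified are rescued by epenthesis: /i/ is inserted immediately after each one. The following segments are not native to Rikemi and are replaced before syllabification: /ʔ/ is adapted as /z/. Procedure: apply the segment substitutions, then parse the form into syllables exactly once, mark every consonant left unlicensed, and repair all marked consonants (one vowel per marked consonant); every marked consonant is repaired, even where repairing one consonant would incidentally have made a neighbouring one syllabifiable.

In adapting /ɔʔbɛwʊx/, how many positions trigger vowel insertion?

2

After substitution the input is /ɔzbɛwʊx/.
The unsyllabifiable consonants are /z/, /x/; each receives one epenthetic vowel.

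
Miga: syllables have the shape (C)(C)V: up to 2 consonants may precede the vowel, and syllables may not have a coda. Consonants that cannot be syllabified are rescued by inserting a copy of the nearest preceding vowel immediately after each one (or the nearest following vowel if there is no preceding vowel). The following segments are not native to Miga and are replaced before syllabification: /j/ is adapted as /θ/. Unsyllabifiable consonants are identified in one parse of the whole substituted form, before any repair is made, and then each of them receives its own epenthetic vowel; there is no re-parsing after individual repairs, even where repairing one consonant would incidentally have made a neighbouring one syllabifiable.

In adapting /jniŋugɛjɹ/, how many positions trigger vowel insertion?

2

After substitution the input is /θniŋugɛθɹ/.
The unsyllabifiable consonants are /θ/, /ɹ/; each receives one epenthetic vowel.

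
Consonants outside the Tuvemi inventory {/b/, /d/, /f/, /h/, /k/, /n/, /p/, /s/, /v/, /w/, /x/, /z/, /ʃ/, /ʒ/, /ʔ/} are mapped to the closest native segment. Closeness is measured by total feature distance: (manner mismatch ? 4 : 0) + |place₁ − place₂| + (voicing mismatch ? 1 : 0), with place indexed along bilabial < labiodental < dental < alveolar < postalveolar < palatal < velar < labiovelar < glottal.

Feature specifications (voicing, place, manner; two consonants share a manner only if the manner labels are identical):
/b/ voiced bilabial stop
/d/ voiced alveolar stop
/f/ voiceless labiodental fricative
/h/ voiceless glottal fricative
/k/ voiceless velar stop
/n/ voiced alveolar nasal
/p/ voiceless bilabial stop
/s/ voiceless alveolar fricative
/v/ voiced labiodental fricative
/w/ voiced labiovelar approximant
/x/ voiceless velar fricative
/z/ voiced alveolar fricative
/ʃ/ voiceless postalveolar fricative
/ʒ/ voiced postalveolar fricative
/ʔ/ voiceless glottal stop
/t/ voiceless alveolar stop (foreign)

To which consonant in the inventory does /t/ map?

/d/ is closest: same manner (stop), place distance 0 (alveolar→alveolar), voicing differs (+1); total 1. Next closest is /k/ at distance 3.

d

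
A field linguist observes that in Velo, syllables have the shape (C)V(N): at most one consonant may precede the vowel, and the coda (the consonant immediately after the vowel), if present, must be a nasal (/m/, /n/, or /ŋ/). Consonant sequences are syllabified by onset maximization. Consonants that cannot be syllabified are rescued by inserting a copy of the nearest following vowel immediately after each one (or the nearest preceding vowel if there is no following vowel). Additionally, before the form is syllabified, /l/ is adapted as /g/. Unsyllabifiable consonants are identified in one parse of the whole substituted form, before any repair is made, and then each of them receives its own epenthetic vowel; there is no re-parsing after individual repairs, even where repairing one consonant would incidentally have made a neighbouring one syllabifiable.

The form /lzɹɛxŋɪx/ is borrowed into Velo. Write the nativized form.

Substitution: /l/ → /g/, giving /gzɹɛxŋɪx/.
Under (C)V(N), the unsyllabifiable consonants are /g/, /z/, /x/, /x/ (only a nasal (/m/, /n/, or /ŋ/) is licensed in coda position; onsets are limited to one consonant).
Inserting the epenthetic vowel yields /g/ → /gɛ/, /z/ → /zɛ/, /x/ → /xɪ/, /x/ → /xɪ/.

gɛzɛɹɛxɪŋɪxɪ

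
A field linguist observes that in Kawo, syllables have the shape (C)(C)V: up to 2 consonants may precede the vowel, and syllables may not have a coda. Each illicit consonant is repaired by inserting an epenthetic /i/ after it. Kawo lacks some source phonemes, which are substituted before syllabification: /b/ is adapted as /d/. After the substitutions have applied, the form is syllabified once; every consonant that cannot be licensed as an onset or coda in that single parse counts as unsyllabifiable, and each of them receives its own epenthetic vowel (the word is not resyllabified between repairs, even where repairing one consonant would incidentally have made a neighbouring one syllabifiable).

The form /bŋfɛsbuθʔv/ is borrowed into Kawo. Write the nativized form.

Substitution: /b/ → /d/, giving /dŋfɛsduθʔv/.
Syllabifying with onset maximization leaves /d/, /θ/, /ʔ/, /v/ stranded (no codas are permitted; onsets may contain at most 2 consonants).
Epenthesis after each stranded consonant: /d/ → /di/, /θ/ → /θi/, /ʔ/ → /ʔi/, /v/ → /vi/.

diŋfɛsduθiʔivi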